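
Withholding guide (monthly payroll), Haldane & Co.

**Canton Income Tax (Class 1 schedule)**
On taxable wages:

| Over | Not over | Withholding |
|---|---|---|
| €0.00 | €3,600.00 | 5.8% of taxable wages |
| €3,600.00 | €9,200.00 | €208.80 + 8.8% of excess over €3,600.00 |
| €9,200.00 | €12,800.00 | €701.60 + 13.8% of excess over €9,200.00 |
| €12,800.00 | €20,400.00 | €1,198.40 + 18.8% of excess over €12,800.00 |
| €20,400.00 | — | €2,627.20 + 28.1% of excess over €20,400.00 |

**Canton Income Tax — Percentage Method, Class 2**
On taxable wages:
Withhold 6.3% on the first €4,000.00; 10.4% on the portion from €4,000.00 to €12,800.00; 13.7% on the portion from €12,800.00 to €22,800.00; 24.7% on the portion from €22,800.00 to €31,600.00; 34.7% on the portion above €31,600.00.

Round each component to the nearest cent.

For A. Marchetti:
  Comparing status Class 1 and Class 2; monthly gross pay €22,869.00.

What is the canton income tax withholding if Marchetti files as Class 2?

€2,554.24

Canton Income Tax (Class 2): taxable = €22,869.00
  €2,537.20 + 24.7% × (€22,869.00 − €22,800.00) = €2,537.20 + 24.7% × €69.00 = €2,554.24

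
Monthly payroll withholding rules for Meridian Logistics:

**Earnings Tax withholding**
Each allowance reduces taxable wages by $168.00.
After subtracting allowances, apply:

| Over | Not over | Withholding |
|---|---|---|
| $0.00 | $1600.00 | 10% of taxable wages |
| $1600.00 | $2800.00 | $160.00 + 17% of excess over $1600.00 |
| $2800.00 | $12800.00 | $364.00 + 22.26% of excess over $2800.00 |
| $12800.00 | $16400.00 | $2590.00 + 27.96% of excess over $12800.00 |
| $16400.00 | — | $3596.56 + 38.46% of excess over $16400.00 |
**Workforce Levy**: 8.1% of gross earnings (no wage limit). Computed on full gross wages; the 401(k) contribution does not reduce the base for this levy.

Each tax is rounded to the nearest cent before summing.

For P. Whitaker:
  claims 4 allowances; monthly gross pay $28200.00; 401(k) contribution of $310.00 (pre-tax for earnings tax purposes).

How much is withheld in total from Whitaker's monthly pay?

Earnings Tax: taxable = $28200.00 − $310.00 − 4×$168.00 = $27218.00
  $3596.56 + 38.46% × ($27218.00 − $16400.00) = $3596.56 + 38.46% × $10818.00 = $7757.16
Workforce Levy: 8.1% × $28200.00 = $2284.20
Total: $7757.16 + $2284.20 = $10041.36

$10041.36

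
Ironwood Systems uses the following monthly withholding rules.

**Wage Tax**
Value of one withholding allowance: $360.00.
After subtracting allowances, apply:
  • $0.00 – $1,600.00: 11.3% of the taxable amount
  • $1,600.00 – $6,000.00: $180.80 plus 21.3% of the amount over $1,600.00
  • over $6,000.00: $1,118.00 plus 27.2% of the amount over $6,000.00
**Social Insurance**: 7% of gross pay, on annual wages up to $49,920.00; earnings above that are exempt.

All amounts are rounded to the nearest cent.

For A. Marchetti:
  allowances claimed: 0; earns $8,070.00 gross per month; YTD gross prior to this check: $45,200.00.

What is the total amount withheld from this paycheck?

$2,011.44

Wage Tax: taxable = $8,070.00
  $1,118.00 + 27.2% × ($8,070.00 − $6,000.00) = $1,118.00 + 27.2% × $2,070.00 = $1,681.04
Social Insurance: cap $49,920.00 − YTD $45,200.00 = $4,720.00 subject; 7% × $4,720.00 = $330.40
Total: $1,681.04 + $330.40 = $2,011.44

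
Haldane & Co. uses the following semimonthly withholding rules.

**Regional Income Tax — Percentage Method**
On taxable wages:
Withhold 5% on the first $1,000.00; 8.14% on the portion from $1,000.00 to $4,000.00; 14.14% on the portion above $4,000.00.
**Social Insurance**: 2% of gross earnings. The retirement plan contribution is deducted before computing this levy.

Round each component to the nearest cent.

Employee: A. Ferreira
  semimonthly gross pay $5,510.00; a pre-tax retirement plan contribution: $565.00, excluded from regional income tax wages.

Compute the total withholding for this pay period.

$526.72

Regional Income Tax: taxable = $5,510.00 − $565.00 = $4,945.00
  $294.20 + 14.14% × ($4,945.00 − $4,000.00) = $294.20 + 14.14% × $945.00 = $427.82
Social Insurance: 2% × $4,945.00 = $98.90
Total: $427.82 + $98.90 = $526.72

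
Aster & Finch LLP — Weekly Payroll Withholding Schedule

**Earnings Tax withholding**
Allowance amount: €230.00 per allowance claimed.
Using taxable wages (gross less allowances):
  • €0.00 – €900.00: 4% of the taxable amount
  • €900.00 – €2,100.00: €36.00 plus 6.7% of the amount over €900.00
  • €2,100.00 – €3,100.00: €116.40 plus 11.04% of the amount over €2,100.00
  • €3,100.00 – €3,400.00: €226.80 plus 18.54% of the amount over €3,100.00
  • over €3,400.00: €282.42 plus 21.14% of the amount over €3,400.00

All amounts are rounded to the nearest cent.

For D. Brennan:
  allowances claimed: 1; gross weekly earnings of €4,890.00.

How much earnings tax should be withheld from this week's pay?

Earnings Tax: taxable = €4,890.00 − 1×€230.00 = €4,660.00
  €282.42 + 21.14% × (€4,660.00 − €3,400.00) = €282.42 + 21.14% × €1,260.00 = €548.78

€548.78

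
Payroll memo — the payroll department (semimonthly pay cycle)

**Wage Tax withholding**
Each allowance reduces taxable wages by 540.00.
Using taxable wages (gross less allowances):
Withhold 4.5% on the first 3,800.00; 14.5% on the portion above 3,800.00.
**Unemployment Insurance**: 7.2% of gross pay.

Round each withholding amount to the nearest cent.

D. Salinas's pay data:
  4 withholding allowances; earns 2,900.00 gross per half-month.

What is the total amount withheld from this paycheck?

242.10

Wage Tax: taxable = 2,900.00 − 4×540.00 = 740.00
  4.5% × 740.00 = 33.30
Unemployment Insurance: 7.2% × 2,900.00 = 208.80
Total: 33.30 + 208.80 = 242.10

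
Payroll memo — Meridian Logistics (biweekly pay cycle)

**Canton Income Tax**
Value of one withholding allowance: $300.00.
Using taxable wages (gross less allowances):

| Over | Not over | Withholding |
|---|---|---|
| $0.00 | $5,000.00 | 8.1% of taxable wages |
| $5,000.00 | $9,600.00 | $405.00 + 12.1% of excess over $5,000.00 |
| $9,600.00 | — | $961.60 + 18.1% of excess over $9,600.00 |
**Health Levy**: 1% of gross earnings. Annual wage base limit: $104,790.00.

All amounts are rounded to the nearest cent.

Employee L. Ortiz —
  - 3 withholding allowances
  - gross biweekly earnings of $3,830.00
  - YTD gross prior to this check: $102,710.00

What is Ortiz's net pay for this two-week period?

$3,571.87

Canton Income Tax: taxable = $3,830.00 − 3×$300.00 = $2,930.00
  8.1% × $2,930.00 = $237.33
Health Levy: cap $104,790.00 − YTD $102,710.00 = $2,080.00 subject; 1% × $2,080.00 = $20.80
Total withheld: $237.33 + $20.80 = $258.13
Net pay: $3,830.00 − $258.13 = $3,571.87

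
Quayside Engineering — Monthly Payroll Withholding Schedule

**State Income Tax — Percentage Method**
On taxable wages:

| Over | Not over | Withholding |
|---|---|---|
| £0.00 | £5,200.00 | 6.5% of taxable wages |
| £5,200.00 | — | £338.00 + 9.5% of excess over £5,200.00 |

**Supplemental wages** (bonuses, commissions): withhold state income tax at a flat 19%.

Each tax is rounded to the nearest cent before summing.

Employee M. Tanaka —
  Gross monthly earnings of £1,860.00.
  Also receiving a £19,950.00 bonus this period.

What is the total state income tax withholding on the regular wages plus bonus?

State Income Tax: taxable = £1,860.00
  6.5% × £1,860.00 = £120.90
Supplemental (19% flat on bonus): 19% × £19,950.00 = £3,790.50
Total state income tax: £120.90 + £3,790.50 = £3,911.40

£3,911.40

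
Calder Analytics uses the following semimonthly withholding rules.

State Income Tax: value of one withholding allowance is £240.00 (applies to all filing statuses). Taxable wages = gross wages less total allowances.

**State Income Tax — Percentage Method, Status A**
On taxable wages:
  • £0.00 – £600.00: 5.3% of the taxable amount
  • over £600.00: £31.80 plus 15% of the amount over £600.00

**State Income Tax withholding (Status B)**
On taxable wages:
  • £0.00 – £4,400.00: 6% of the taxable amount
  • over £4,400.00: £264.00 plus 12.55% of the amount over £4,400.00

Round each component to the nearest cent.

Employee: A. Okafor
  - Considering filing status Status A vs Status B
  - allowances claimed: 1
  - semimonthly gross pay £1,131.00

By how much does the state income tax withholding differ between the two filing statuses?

£21.99

State Income Tax (Status A): taxable = £1,131.00 − 1×£240.00 = £891.00
  £31.80 + 15% × (£891.00 − £600.00) = £31.80 + 15% × £291.00 = £75.45
State Income Tax (Status B): taxable = £1,131.00 − 1×£240.00 = £891.00
  6% × £891.00 = £53.46
Difference: |£75.45 − £53.46| = £21.99 (higher under Status A)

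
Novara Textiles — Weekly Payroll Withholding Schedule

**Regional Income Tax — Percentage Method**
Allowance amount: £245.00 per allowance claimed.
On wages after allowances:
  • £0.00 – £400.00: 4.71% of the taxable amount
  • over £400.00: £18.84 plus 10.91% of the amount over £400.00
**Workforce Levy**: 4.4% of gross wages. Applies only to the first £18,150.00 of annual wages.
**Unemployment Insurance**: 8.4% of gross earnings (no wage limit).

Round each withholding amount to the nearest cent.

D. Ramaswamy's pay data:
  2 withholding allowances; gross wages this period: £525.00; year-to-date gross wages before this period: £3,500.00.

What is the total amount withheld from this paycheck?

Regional Income Tax: taxable = £525.00 − 2×£245.00 = £35.00
  4.71% × £35.00 = £1.65
Workforce Levy: 4.4% × £525.00 = £23.10
Unemployment Insurance: 8.4% × £525.00 = £44.10
Total: £1.65 + £23.10 + £44.10 = £68.85

£68.85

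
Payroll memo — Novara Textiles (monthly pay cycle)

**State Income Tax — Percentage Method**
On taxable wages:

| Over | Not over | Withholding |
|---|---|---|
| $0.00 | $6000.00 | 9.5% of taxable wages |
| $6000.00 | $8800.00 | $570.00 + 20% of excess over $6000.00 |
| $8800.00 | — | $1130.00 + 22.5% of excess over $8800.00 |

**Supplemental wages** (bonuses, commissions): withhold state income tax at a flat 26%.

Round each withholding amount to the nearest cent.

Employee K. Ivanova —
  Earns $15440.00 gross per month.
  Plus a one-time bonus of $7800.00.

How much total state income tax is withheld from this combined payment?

State Income Tax: taxable = $15440.00
  $1130.00 + 22.5% × ($15440.00 − $8800.00) = $1130.00 + 22.5% × $6640.00 = $2624.00
Supplemental (26% flat on bonus): 26% × $7800.00 = $2028.00
Total state income tax: $2624.00 + $2028.00 = $4652.00

$4652.00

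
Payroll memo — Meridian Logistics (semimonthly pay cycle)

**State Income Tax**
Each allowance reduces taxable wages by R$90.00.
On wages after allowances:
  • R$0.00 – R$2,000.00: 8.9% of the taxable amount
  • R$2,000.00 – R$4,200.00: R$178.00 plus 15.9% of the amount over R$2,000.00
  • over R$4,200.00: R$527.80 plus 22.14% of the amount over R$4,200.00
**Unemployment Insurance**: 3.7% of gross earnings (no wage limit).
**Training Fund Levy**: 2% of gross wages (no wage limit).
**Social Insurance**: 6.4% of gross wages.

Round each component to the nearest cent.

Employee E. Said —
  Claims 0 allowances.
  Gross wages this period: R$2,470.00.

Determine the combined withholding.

R$551.60

State Income Tax: taxable = R$2,470.00
  R$178.00 + 15.9% × (R$2,470.00 − R$2,000.00) = R$178.00 + 15.9% × R$470.00 = R$252.73
Unemployment Insurance: 3.7% × R$2,470.00 = R$91.39
Training Fund Levy: 2% × R$2,470.00 = R$49.40
Social Insurance: 6.4% × R$2,470.00 = R$158.08
Total: R$252.73 + R$91.39 + R$49.40 + R$158.08 = R$551.60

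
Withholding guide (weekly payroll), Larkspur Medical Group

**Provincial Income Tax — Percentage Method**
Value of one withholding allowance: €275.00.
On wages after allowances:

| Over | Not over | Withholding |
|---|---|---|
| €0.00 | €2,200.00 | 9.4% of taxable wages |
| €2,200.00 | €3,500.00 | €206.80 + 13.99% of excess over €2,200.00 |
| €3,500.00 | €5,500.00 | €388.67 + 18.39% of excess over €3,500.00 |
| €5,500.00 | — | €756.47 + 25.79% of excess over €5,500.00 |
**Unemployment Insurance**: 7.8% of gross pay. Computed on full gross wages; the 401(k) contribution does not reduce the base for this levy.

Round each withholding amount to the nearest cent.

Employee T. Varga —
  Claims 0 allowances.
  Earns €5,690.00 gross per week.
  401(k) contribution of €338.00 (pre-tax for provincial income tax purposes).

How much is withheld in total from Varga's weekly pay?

Provincial Income Tax: taxable = €5,690.00 − €338.00 = €5,352.00
  €388.67 + 18.39% × (€5,352.00 − €3,500.00) = €388.67 + 18.39% × €1,852.00 = €729.25
Unemployment Insurance: 7.8% × €5,690.00 = €443.82
Total: €729.25 + €443.82 = €1,173.07

€1,173.07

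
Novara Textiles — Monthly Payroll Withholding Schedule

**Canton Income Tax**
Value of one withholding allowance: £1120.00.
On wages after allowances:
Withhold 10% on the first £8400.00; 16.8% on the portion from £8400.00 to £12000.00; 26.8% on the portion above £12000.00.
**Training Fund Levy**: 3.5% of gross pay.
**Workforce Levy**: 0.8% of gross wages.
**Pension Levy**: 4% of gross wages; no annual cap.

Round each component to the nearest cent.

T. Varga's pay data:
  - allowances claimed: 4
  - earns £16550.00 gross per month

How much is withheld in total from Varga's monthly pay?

Canton Income Tax: taxable = £16550.00 − 4×£1120.00 = £12070.00
  £1444.80 + 26.8% × (£12070.00 − £12000.00) = £1444.80 + 26.8% × £70.00 = £1463.56
Training Fund Levy: 3.5% × £16550.00 = £579.25
Workforce Levy: 0.8% × £16550.00 = £132.40
Pension Levy: 4% × £16550.00 = £662.00
Total: £1463.56 + £579.25 + £132.40 + £662.00 = £2837.21

£2837.21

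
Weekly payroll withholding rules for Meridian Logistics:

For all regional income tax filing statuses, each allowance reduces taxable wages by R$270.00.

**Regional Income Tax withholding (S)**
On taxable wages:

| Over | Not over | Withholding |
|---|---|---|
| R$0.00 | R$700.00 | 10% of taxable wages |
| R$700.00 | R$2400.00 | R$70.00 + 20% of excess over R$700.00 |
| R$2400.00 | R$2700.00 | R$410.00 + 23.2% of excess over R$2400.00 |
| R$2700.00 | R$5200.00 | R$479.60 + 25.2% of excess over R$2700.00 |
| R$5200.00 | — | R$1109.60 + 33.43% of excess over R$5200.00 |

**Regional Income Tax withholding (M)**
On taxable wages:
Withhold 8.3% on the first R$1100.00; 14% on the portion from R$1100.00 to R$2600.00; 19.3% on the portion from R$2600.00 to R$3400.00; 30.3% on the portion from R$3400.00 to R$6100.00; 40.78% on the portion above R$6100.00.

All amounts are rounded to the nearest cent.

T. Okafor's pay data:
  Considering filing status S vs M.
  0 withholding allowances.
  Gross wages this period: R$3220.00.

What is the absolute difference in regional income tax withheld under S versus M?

Regional Income Tax (S): taxable = R$3220.00
  R$479.60 + 25.2% × (R$3220.00 − R$2700.00) = R$479.60 + 25.2% × R$520.00 = R$610.64
Regional Income Tax (M): taxable = R$3220.00
  R$301.30 + 19.3% × (R$3220.00 − R$2600.00) = R$301.30 + 19.3% × R$620.00 = R$420.96
Difference: |R$610.64 − R$420.96| = R$189.68 (higher under S)

R$189.68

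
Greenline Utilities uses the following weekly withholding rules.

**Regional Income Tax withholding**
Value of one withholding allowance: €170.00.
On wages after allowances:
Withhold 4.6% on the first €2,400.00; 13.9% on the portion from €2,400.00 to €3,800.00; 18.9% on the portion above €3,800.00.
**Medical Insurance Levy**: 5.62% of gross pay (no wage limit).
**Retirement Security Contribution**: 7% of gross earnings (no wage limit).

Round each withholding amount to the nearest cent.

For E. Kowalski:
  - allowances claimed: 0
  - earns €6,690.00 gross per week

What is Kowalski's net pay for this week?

€4,994.51

Regional Income Tax: taxable = €6,690.00
  €305.00 + 18.9% × (€6,690.00 − €3,800.00) = €305.00 + 18.9% × €2,890.00 = €851.21
Medical Insurance Levy: 5.62% × €6,690.00 = €375.98
Retirement Security Contribution: 7% × €6,690.00 = €468.30
Total withheld: €851.21 + €375.98 + €468.30 = €1,695.49
Net pay: €6,690.00 − €1,695.49 = €4,994.51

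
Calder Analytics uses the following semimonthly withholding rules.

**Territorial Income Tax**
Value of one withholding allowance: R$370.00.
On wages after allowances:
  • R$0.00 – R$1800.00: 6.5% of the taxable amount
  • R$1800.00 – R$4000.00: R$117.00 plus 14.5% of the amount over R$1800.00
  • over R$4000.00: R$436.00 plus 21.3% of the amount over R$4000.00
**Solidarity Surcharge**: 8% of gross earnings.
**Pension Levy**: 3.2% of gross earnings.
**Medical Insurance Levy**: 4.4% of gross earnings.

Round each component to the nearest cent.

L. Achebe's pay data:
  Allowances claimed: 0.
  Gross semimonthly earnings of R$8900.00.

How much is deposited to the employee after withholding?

Territorial Income Tax: taxable = R$8900.00
  R$436.00 + 21.3% × (R$8900.00 − R$4000.00) = R$436.00 + 21.3% × R$4900.00 = R$1479.70
Solidarity Surcharge: 8% × R$8900.00 = R$712.00
Pension Levy: 3.2% × R$8900.00 = R$284.80
Medical Insurance Levy: 4.4% × R$8900.00 = R$391.60
Total withheld: R$1479.70 + R$712.00 + R$284.80 + R$391.60 = R$2868.10
Net pay: R$8900.00 − R$2868.10 = R$6031.90

R$6031.90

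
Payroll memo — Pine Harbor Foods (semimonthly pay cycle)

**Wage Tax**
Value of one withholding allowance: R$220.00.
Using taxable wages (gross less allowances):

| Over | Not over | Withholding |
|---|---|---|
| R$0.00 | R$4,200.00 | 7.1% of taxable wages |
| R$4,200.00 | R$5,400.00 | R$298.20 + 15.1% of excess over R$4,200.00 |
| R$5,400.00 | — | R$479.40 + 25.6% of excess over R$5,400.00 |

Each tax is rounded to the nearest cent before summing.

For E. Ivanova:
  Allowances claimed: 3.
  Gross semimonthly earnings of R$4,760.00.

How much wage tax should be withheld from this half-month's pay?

R$291.10

Wage Tax: taxable = R$4,760.00 − 3×R$220.00 = R$4,100.00
  7.1% × R$4,100.00 = R$291.10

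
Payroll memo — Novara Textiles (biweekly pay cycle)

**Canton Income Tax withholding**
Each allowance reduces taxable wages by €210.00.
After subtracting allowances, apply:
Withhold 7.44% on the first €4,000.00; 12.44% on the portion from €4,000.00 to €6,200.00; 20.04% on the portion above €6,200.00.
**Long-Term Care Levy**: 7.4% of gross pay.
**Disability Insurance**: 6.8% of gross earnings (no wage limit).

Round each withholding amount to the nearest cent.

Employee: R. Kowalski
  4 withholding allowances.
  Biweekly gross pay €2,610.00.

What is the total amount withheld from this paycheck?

€502.31

Canton Income Tax: taxable = €2,610.00 − 4×€210.00 = €1,770.00
  7.44% × €1,770.00 = €131.69
Long-Term Care Levy: 7.4% × €2,610.00 = €193.14
Disability Insurance: 6.8% × €2,610.00 = €177.48
Total: €131.69 + €193.14 + €177.48 = €502.31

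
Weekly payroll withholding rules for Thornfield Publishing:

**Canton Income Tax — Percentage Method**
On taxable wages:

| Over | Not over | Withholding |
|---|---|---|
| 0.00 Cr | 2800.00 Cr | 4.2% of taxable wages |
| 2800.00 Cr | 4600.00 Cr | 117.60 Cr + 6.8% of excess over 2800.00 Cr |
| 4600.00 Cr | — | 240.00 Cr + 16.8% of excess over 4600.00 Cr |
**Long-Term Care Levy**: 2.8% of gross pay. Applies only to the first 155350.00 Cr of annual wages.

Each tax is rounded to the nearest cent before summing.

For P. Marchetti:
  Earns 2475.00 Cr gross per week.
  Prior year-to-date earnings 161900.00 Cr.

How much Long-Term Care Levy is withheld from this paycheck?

0.00 Cr

Long-Term Care Levy: YTD 161900.00 Cr ≥ cap 155350.00 Cr → 0.00 Cr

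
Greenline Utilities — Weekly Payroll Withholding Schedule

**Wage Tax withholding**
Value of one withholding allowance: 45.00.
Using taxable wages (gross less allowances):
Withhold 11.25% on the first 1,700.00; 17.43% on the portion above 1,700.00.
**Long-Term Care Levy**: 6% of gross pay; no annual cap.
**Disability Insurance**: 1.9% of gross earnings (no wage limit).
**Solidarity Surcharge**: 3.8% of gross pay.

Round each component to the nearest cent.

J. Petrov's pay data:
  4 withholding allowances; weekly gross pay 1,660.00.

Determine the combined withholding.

Wage Tax: taxable = 1,660.00 − 4×45.00 = 1,480.00
  11.25% × 1,480.00 = 166.50
Long-Term Care Levy: 6% × 1,660.00 = 99.60
Disability Insurance: 1.9% × 1,660.00 = 31.54
Solidarity Surcharge: 3.8% × 1,660.00 = 63.08
Total: 166.50 + 99.60 + 31.54 + 63.08 = 360.72

360.72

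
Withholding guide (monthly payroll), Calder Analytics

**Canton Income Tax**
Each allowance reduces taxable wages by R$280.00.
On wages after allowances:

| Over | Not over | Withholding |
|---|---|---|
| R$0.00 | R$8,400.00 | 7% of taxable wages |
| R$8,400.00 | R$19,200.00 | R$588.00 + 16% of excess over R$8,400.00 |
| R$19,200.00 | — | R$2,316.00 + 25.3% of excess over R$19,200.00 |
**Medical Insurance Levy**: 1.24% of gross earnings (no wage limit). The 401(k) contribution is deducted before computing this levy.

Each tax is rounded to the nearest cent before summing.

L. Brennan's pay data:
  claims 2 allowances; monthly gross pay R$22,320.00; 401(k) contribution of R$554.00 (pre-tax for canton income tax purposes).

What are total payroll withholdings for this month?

R$3,093.42

Canton Income Tax: taxable = R$22,320.00 − R$554.00 − 2×R$280.00 = R$21,206.00
  R$2,316.00 + 25.3% × (R$21,206.00 − R$19,200.00) = R$2,316.00 + 25.3% × R$2,006.00 = R$2,823.52
Medical Insurance Levy: 1.24% × R$21,766.00 = R$269.90
Total: R$2,823.52 + R$269.90 = R$3,093.42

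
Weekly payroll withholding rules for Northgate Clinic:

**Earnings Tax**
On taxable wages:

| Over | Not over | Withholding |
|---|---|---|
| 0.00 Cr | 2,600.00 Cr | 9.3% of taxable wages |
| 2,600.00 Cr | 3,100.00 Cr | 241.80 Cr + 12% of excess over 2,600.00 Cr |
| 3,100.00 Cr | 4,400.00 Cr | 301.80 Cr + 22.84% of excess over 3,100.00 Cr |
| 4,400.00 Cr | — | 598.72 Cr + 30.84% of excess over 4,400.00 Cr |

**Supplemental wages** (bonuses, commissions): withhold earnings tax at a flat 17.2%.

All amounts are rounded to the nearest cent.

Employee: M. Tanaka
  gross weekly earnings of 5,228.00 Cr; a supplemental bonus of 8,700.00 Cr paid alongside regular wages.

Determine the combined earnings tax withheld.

Earnings Tax: taxable = 5,228.00 Cr
  598.72 Cr + 30.84% × (5,228.00 Cr − 4,400.00 Cr) = 598.72 Cr + 30.84% × 828.00 Cr = 854.08 Cr
Supplemental (17.2% flat on bonus): 17.2% × 8,700.00 Cr = 1,496.40 Cr
Total earnings tax: 854.08 Cr + 1,496.40 Cr = 2,350.48 Cr

2,350.48 Cr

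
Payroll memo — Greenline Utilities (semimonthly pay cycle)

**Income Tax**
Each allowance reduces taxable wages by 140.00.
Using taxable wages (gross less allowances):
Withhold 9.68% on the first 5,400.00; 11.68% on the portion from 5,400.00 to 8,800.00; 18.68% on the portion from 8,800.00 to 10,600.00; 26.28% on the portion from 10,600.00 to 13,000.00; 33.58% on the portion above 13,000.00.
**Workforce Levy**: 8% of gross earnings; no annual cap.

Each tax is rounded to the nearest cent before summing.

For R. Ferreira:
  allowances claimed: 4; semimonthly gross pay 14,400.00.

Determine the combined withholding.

Income Tax: taxable = 14,400.00 − 4×140.00 = 13,840.00
  1,886.80 + 33.58% × (13,840.00 − 13,000.00) = 1,886.80 + 33.58% × 840.00 = 2,168.87
Workforce Levy: 8% × 14,400.00 = 1,152.00
Total: 2,168.87 + 1,152.00 = 3,320.87

3,320.87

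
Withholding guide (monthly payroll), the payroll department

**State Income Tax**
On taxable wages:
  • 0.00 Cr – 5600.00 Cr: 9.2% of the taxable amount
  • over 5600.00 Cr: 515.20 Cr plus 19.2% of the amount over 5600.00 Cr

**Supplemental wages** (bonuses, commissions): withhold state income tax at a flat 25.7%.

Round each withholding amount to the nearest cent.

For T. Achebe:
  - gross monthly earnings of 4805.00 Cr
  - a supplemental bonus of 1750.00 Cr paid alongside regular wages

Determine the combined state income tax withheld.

State Income Tax: taxable = 4805.00 Cr
  9.2% × 4805.00 Cr = 442.06 Cr
Supplemental (25.7% flat on bonus): 25.7% × 1750.00 Cr = 449.75 Cr
Total state income tax: 442.06 Cr + 449.75 Cr = 891.81 Cr

891.81 Cr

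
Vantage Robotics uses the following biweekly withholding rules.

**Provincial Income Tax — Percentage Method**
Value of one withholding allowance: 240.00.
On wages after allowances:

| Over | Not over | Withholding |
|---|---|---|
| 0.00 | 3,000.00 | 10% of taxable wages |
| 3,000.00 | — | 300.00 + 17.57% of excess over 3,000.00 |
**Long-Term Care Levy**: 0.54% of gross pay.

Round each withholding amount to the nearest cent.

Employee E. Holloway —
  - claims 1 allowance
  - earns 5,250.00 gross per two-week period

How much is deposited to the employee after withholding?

Provincial Income Tax: taxable = 5,250.00 − 1×240.00 = 5,010.00
  300.00 + 17.57% × (5,010.00 − 3,000.00) = 300.00 + 17.57% × 2,010.00 = 653.16
Long-Term Care Levy: 0.54% × 5,250.00 = 28.35
Total withheld: 653.16 + 28.35 = 681.51
Net pay: 5,250.00 − 681.51 = 4,568.49

4,568.49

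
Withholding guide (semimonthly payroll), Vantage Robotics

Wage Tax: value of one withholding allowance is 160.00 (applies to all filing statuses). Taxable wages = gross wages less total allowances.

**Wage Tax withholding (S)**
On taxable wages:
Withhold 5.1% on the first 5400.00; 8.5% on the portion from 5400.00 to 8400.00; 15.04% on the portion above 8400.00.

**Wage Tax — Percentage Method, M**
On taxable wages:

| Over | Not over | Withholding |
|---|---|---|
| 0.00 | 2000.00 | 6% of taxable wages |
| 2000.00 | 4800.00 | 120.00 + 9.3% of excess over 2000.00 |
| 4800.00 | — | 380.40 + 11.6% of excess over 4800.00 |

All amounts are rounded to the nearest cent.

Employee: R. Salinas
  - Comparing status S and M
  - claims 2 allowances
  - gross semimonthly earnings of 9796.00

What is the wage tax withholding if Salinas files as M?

Wage Tax (M): taxable = 9796.00 − 2×160.00 = 9476.00
  380.40 + 11.6% × (9476.00 − 4800.00) = 380.40 + 11.6% × 4676.00 = 922.82

922.82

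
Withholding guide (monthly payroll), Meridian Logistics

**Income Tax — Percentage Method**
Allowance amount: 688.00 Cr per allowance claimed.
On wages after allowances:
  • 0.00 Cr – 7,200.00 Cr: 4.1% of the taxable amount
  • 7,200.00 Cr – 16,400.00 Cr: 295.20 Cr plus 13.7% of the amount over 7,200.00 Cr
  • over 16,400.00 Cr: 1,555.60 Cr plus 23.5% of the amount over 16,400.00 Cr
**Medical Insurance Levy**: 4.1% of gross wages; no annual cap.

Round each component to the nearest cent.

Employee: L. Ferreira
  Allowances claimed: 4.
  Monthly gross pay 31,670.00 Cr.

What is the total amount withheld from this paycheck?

5,795.80 Cr

Income Tax: taxable = 31,670.00 Cr − 4×688.00 Cr = 28,918.00 Cr
  1,555.60 Cr + 23.5% × (28,918.00 Cr − 16,400.00 Cr) = 1,555.60 Cr + 23.5% × 12,518.00 Cr = 4,497.33 Cr
Medical Insurance Levy: 4.1% × 31,670.00 Cr = 1,298.47 Cr
Total: 4,497.33 Cr + 1,298.47 Cr = 5,795.80 Cr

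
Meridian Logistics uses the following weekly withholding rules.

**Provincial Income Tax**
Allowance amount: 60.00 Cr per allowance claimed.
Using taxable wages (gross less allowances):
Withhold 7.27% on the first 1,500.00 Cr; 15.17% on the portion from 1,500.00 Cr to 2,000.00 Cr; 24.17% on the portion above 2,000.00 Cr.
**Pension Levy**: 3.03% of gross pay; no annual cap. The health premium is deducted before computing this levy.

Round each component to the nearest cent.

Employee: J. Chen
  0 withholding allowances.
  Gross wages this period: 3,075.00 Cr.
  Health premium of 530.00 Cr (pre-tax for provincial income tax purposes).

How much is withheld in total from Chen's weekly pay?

Provincial Income Tax: taxable = 3,075.00 Cr − 530.00 Cr = 2,545.00 Cr
  184.90 Cr + 24.17% × (2,545.00 Cr − 2,000.00 Cr) = 184.90 Cr + 24.17% × 545.00 Cr = 316.63 Cr
Pension Levy: 3.03% × 2,545.00 Cr = 77.11 Cr
Total: 316.63 Cr + 77.11 Cr = 393.74 Cr

393.74 Cr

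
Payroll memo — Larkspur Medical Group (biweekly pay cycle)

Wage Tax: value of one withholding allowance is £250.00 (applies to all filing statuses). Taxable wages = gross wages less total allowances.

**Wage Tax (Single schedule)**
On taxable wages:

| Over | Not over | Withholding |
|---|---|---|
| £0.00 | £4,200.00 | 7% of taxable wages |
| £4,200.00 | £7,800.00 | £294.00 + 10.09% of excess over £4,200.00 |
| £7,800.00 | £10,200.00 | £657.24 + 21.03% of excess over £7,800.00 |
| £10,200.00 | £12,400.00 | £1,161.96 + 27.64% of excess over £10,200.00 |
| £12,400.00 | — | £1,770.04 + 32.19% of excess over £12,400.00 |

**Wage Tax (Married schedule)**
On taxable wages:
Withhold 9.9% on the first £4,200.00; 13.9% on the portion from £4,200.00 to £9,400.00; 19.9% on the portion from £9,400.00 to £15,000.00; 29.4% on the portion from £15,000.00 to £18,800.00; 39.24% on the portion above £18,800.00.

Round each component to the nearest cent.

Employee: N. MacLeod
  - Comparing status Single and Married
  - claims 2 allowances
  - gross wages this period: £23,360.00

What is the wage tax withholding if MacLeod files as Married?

Wage Tax (Married): taxable = £23,360.00 − 2×£250.00 = £22,860.00
  £3,370.20 + 39.24% × (£22,860.00 − £18,800.00) = £3,370.20 + 39.24% × £4,060.00 = £4,963.34

£4,963.34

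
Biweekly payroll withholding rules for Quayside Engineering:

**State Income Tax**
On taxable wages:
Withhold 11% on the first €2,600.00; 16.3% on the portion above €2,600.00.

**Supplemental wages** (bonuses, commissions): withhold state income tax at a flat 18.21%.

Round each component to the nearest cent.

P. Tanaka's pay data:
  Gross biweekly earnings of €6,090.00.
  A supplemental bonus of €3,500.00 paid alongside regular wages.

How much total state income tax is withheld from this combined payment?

€1,492.22

State Income Tax: taxable = €6,090.00
  €286.00 + 16.3% × (€6,090.00 − €2,600.00) = €286.00 + 16.3% × €3,490.00 = €854.87
Supplemental (18.21% flat on bonus): 18.21% × €3,500.00 = €637.35
Total state income tax: €854.87 + €637.35 = €1,492.22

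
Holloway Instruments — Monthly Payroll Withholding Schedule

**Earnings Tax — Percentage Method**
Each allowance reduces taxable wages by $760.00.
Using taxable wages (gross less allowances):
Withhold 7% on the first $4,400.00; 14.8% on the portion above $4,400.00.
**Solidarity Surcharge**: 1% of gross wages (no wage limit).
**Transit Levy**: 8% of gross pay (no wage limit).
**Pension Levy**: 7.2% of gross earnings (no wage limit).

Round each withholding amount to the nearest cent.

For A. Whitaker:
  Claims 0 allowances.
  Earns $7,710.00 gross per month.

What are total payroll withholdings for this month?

Earnings Tax: taxable = $7,710.00
  $308.00 + 14.8% × ($7,710.00 − $4,400.00) = $308.00 + 14.8% × $3,310.00 = $797.88
Solidarity Surcharge: 1% × $7,710.00 = $77.10
Transit Levy: 8% × $7,710.00 = $616.80
Pension Levy: 7.2% × $7,710.00 = $555.12
Total: $797.88 + $77.10 + $616.80 + $555.12 = $2,046.90

$2,046.90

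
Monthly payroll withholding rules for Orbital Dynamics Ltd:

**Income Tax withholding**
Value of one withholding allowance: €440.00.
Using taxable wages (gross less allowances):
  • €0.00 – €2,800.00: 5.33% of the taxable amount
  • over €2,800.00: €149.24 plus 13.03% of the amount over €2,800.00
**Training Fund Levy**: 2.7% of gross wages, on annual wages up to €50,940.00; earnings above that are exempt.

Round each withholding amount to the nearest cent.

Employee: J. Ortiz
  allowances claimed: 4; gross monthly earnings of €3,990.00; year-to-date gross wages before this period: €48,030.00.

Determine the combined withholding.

Income Tax: taxable = €3,990.00 − 4×€440.00 = €2,230.00
  5.33% × €2,230.00 = €118.86
Training Fund Levy: cap €50,940.00 − YTD €48,030.00 = €2,910.00 subject; 2.7% × €2,910.00 = €78.57
Total: €118.86 + €78.57 = €197.43

€197.43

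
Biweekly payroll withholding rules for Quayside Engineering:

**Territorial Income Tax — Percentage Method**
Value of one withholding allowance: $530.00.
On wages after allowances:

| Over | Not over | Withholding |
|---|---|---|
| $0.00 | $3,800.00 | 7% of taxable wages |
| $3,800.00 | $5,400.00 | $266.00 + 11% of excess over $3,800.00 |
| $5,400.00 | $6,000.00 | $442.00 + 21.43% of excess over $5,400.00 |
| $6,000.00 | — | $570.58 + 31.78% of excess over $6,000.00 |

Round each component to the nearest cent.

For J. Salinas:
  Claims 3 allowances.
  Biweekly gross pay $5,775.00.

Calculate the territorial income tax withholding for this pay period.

$308.35

Territorial Income Tax: taxable = $5,775.00 − 3×$530.00 = $4,185.00
  $266.00 + 11% × ($4,185.00 − $3,800.00) = $266.00 + 11% × $385.00 = $308.35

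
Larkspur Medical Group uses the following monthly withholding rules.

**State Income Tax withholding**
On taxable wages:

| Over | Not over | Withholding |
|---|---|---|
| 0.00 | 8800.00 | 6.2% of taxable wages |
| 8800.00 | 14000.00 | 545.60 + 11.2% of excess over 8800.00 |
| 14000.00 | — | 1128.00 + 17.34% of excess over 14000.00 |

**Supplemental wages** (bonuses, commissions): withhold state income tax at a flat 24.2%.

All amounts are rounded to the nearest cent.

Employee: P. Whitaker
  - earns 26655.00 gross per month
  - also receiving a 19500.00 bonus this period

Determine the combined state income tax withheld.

8041.38

State Income Tax: taxable = 26655.00
  1128.00 + 17.34% × (26655.00 − 14000.00) = 1128.00 + 17.34% × 12655.00 = 3322.38
Supplemental (24.2% flat on bonus): 24.2% × 19500.00 = 4719.00
Total state income tax: 3322.38 + 4719.00 = 8041.38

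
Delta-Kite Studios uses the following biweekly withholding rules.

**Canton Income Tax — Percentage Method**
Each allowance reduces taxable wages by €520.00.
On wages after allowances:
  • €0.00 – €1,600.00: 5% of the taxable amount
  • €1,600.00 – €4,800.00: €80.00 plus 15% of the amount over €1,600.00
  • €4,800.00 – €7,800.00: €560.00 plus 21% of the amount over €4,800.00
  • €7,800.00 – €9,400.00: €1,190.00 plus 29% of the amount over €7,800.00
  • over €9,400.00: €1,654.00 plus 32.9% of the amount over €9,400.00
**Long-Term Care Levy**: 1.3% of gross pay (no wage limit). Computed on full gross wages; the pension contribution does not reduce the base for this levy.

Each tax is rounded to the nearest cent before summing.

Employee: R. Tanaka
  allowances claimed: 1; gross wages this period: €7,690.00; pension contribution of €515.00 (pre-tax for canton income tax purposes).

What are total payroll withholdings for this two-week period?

Canton Income Tax: taxable = €7,690.00 − €515.00 − 1×€520.00 = €6,655.00
  €560.00 + 21% × (€6,655.00 − €4,800.00) = €560.00 + 21% × €1,855.00 = €949.55
Long-Term Care Levy: 1.3% × €7,690.00 = €99.97
Total: €949.55 + €99.97 = €1,049.52

€1,049.52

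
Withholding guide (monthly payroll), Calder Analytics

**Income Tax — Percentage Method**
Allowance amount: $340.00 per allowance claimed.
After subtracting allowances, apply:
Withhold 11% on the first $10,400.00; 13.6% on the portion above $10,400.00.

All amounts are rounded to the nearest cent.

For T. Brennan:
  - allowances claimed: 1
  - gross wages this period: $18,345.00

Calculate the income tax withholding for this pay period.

$2,178.28

Income Tax: taxable = $18,345.00 − 1×$340.00 = $18,005.00
  $1,144.00 + 13.6% × ($18,005.00 − $10,400.00) = $1,144.00 + 13.6% × $7,605.00 = $2,178.28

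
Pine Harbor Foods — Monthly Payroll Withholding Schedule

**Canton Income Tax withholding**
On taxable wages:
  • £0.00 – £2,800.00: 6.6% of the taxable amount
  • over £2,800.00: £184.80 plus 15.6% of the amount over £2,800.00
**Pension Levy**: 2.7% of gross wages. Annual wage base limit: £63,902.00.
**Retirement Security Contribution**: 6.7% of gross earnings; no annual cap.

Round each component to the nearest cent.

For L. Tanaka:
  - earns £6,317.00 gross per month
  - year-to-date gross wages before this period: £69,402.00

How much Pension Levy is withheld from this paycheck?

£0.00

Pension Levy: YTD £69,402.00 ≥ cap £63,902.00 → £0.00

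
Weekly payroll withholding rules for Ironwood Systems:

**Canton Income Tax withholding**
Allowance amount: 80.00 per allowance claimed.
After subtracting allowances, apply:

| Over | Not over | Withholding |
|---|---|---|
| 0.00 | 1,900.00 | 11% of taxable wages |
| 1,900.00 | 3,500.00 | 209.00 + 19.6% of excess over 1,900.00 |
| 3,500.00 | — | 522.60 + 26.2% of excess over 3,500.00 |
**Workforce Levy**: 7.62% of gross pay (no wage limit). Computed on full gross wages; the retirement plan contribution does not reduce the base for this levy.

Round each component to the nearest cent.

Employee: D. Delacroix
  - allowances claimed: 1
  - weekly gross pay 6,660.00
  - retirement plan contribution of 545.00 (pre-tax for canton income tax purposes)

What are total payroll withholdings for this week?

Canton Income Tax: taxable = 6,660.00 − 545.00 − 1×80.00 = 6,035.00
  522.60 + 26.2% × (6,035.00 − 3,500.00) = 522.60 + 26.2% × 2,535.00 = 1,186.77
Workforce Levy: 7.62% × 6,660.00 = 507.49
Total: 1,186.77 + 507.49 = 1,694.26

1,694.26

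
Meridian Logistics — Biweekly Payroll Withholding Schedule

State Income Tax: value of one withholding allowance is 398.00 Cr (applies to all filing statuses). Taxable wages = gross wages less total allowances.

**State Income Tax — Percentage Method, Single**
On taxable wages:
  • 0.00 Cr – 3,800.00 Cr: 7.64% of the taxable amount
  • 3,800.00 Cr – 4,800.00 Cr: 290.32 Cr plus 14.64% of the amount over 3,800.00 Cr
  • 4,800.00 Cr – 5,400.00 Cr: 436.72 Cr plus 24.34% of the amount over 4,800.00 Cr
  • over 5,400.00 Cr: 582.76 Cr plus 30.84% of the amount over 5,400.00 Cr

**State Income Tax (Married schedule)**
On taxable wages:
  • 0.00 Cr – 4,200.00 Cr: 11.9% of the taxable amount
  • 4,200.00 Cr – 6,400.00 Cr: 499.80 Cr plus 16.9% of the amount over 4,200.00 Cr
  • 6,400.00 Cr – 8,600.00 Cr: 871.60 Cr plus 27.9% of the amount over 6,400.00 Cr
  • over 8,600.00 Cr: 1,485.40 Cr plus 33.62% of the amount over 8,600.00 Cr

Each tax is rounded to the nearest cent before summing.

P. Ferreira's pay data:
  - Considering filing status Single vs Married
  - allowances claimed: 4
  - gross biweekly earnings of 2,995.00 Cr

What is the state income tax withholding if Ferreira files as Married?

166.96 Cr

State Income Tax (Married): taxable = 2,995.00 Cr − 4×398.00 Cr = 1,403.00 Cr
  11.9% × 1,403.00 Cr = 166.96 Cr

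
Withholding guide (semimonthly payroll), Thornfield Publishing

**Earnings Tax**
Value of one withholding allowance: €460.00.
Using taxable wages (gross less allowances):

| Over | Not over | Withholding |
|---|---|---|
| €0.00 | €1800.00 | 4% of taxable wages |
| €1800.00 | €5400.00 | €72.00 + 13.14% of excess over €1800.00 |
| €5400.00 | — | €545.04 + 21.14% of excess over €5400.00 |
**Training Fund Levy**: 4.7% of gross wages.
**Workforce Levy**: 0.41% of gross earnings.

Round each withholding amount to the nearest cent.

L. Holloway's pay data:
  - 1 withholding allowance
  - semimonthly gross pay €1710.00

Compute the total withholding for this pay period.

Earnings Tax: taxable = €1710.00 − 1×€460.00 = €1250.00
  4% × €1250.00 = €50.00
Training Fund Levy: 4.7% × €1710.00 = €80.37
Workforce Levy: 0.41% × €1710.00 = €7.01
Total: €50.00 + €80.37 + €7.01 = €137.38

€137.38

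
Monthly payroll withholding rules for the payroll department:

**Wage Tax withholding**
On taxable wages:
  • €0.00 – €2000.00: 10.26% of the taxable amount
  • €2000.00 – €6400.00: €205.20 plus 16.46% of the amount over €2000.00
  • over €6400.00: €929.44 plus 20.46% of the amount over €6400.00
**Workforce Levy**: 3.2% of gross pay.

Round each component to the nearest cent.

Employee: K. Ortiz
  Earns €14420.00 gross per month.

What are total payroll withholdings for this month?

€3031.77

Wage Tax: taxable = €14420.00
  €929.44 + 20.46% × (€14420.00 − €6400.00) = €929.44 + 20.46% × €8020.00 = €2570.33
Workforce Levy: 3.2% × €14420.00 = €461.44
Total: €2570.33 + €461.44 = €3031.77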